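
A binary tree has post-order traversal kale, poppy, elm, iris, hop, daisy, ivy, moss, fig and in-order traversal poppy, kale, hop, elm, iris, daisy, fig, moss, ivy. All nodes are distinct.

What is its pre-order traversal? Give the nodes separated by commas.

fig, daisy, hop, poppy, kale, iris, elm, moss, ivy

The last element of post-order is the root; it splits in-order into left and right subtrees.
Root fig: left subtree has 6 nodes {poppy, kale, hop, elm, iris, daisy}, right has 2 {moss, ivy}.
  Root daisy: left subtree has 5 nodes {poppy, kale, hop, elm, iris}, right has 0 { }.
    Root hop: left subtree has 2 nodes {poppy, kale}, right has 2 {elm, iris}.
      Root poppy: left subtree has 0 nodes { }, right has 1 {kale}.
      Root iris: left subtree has 1 node {elm}, right has 0 { }.
  Root moss: left subtree has 0 nodes { }, right has 1 {ivy}.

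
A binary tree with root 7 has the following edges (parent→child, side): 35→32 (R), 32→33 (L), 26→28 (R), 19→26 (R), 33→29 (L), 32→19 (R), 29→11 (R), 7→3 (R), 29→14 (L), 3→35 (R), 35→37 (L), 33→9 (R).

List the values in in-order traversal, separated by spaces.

7 3 37 35 14 29 11 33 9 32 19 26 28

In-order visits the left subtree, then the node, then the right subtree.
At 7: no left child.
Visit 7.
At 7: go right to 3.
  At 3: no left child.
  Visit 3.
  At 3: go right to 35.
    At 35: go left to 37.
      37 is a leaf — visit 37.
    Visit 35.
    At 35: go right to 32.
      At 32: go left to 33.
        At 33: go left to 29.
          At 29: go left to 14.
            14 is a leaf — visit 14.
          Visit 29.
          At 29: go right to 11.
            11 is a leaf — visit 11.
        Visit 33.
        At 33: go right to 9.
          9 is a leaf — visit 9.
      Visit 32.
      At 32: go right to 19.
        At 19: no left child.
        Visit 19.
        At 19: go right to 26.
          At 26: no left child.
          Visit 26.
          At 26: go right to 28.
            28 is a leaf — visit 28.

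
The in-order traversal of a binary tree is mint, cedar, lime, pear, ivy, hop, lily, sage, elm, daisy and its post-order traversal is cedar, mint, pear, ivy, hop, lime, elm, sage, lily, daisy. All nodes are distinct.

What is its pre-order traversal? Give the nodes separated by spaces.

daisy lily lime mint cedar hop ivy pear sage elm

The last element of post-order is the root; it splits in-order into left and right subtrees.
Root daisy: left subtree has 9 nodes {mint, cedar, lime, pear, ivy, hop, lily, sage, elm}, right has 0 { }.
  Root lily: left subtree has 6 nodes {mint, cedar, lime, pear, ivy, hop}, right has 2 {sage, elm}.
    Root lime: left subtree has 2 nodes {mint, cedar}, right has 3 {pear, ivy, hop}.
      Root mint: left subtree has 0 nodes { }, right has 1 {cedar}.
      Root hop: left subtree has 2 nodes {pear, ivy}, right has 0 { }.
        Root ivy: left subtree has 1 node {pear}, right has 0 { }.
    Root sage: left subtree has 0 nodes { }, right has 1 {elm}.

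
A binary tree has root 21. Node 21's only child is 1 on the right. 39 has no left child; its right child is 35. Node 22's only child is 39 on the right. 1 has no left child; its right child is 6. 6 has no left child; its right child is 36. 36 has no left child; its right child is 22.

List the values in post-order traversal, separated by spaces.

35 39 22 36 6 1 21

Post-order visits the left subtree, then the right subtree, then the node.
At 21: no left child.
At 21: go right to 1.
  At 1: no left child.
  At 1: go right to 6.
    At 6: no left child.
    At 6: go right to 36.
      At 36: no left child.
      At 36: go right to 22.
        At 22: no left child.
        At 22: go right to 39.
          At 39: no left child.
          At 39: go right to 35.
            35 is a leaf — visit 35.
          Visit 39.
        Visit 22.
      Visit 36.
    Visit 6.
  Visit 1.
Visit 21.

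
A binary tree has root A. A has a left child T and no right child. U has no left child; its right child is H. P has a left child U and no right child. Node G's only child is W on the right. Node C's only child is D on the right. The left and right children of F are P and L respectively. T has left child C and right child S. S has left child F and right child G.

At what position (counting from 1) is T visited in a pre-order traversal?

Pre-order visits the node, then its left subtree, then its right subtree.
Visit A.
At A: go left to T.
  Visit T.
  At T: go left to C.
    Visit C.
    At C: no left child.
    At C: go right to D.
      D is a leaf — visit D.
  At T: go right to S.
    Visit S.
    At S: go left to F.
      Visit F.
      At F: go left to P.
        Visit P.
        At P: go left to U.
          Visit U.
          At U: no left child.
          At U: go right to H.
            H is a leaf — visit H.
        At P: no right child.
      At F: go right to L.
        L is a leaf — visit L.
    At S: go right to G.
      Visit G.
      At G: no left child.
      At G: go right to W.
        W is a leaf — visit W.
At A: no right child.
Full pre-order sequence: A, T, C, D, S, F, P, U, H, L, G, W.

2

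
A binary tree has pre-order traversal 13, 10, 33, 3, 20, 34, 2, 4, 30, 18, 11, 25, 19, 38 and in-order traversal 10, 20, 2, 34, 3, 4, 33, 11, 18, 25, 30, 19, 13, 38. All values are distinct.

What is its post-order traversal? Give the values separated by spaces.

2 34 20 4 3 11 25 18 19 30 33 10 38 13

The first element of pre-order is the root; it splits in-order into left and right subtrees.
Root 13: left subtree has 12 nodes {10, 20, 2, 34, 3, 4, 33, 11, 18, 25, 30, 19}, right has 1 {38}.
  Root 10: left subtree has 0 nodes { }, right has 11 {20, 2, 34, 3, 4, 33, 11, 18, 25, 30, 19}.
    Root 33: left subtree has 5 nodes {20, 2, 34, 3, 4}, right has 5 {11, 18, 25, 30, 19}.
      Root 3: left subtree has 3 nodes {20, 2, 34}, right has 1 {4}.
        Root 20: left subtree has 0 nodes { }, right has 2 {2, 34}.
          Root 34: left subtree has 1 node {2}, right has 0 { }.
      Root 30: left subtree has 3 nodes {11, 18, 25}, right has 1 {19}.
        Root 18: left subtree has 1 node {11}, right has 1 {25}.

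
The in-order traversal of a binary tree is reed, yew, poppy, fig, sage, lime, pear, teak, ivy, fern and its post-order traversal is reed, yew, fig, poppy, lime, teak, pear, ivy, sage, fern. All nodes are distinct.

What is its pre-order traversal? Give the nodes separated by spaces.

The last element of post-order is the root; it splits in-order into left and right subtrees.
Root fern: left subtree has 9 nodes {reed, yew, poppy, fig, sage, lime, pear, teak, ivy}, right has 0 { }.
  Root sage: left subtree has 4 nodes {reed, yew, poppy, fig}, right has 4 {lime, pear, teak, ivy}.
    Root poppy: left subtree has 2 nodes {reed, yew}, right has 1 {fig}.
      Root yew: left subtree has 1 node {reed}, right has 0 { }.
    Root ivy: left subtree has 3 nodes {lime, pear, teak}, right has 0 { }.
      Root pear: left subtree has 1 node {lime}, right has 1 {teak}.

fern sage poppy yew reed fig ivy pear lime teak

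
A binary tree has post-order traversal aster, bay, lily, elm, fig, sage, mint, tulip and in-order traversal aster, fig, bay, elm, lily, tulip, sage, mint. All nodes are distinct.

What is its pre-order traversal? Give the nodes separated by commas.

The last element of post-order is the root; it splits in-order into left and right subtrees.
Root tulip: left subtree has 5 nodes {aster, fig, bay, elm, lily}, right has 2 {sage, mint}.
  Root fig: left subtree has 1 node {aster}, right has 3 {bay, elm, lily}.
    Root elm: left subtree has 1 node {bay}, right has 1 {lily}.
  Root mint: left subtree has 1 node {sage}, right has 0 { }.

tulip, fig, aster, elm, bay, lily, mint, sage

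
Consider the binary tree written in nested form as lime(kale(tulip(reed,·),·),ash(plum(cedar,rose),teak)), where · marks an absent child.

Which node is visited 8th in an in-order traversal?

ash

In-order visits the left subtree, then the node, then the right subtree.
At lime: go left to kale.
  At kale: go left to tulip.
    At tulip: go left to reed.
      reed is a leaf — visit reed.
    Visit tulip.
    At tulip: no right child.
  Visit kale.
  At kale: no right child.
Visit lime.
At lime: go right to ash.
  At ash: go left to plum.
    At plum: go left to cedar.
      cedar is a leaf — visit cedar.
    Visit plum.
    At plum: go right to rose.
      rose is a leaf — visit rose.
  Visit ash.
  At ash: go right to teak.
    teak is a leaf — visit teak.
Full in-order sequence: reed, tulip, kale, lime, cedar, plum, rose, ash, teak.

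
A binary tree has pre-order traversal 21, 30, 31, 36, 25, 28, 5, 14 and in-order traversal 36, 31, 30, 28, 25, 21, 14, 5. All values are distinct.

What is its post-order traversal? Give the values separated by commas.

36, 31, 28, 25, 30, 14, 5, 21

The first element of pre-order is the root; it splits in-order into left and right subtrees.
Root 21: left subtree has 5 nodes {36, 31, 30, 28, 25}, right has 2 {14, 5}.
  Root 30: left subtree has 2 nodes {36, 31}, right has 2 {28, 25}.
    Root 31: left subtree has 1 node {36}, right has 0 { }.
    Root 25: left subtree has 1 node {28}, right has 0 { }.
  Root 5: left subtree has 1 node {14}, right has 0 { }.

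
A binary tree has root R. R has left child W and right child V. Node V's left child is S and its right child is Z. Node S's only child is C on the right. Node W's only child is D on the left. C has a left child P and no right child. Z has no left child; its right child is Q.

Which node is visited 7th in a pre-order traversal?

Pre-order visits the node, then its left subtree, then its right subtree.
Visit R.
At R: go left to W.
  Visit W.
  At W: go left to D.
    D is a leaf — visit D.
  At W: no right child.
At R: go right to V.
  Visit V.
  At V: go left to S.
    Visit S.
    At S: no left child.
    At S: go right to C.
      Visit C.
      At C: go left to P.
        P is a leaf — visit P.
      At C: no right child.
  At V: go right to Z.
    Visit Z.
    At Z: no left child.
    At Z: go right to Q.
      Q is a leaf — visit Q.
Full pre-order sequence: R, W, D, V, S, C, P, Z, Q.

P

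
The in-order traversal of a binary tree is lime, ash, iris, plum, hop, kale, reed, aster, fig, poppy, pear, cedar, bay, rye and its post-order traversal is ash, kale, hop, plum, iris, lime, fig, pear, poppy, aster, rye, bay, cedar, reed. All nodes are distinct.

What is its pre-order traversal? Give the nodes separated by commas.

The last element of post-order is the root; it splits in-order into left and right subtrees.
Root reed: left subtree has 6 nodes {lime, ash, iris, plum, hop, kale}, right has 7 {aster, fig, poppy, pear, cedar, bay, rye}.
  Root lime: left subtree has 0 nodes { }, right has 5 {ash, iris, plum, hop, kale}.
    Root iris: left subtree has 1 node {ash}, right has 3 {plum, hop, kale}.
      Root plum: left subtree has 0 nodes { }, right has 2 {hop, kale}.
        Root hop: left subtree has 0 nodes { }, right has 1 {kale}.
  Root cedar: left subtree has 4 nodes {aster, fig, poppy, pear}, right has 2 {bay, rye}.
    Root aster: left subtree has 0 nodes { }, right has 3 {fig, poppy, pear}.
      Root poppy: left subtree has 1 node {fig}, right has 1 {pear}.
    Root bay: left subtree has 0 nodes { }, right has 1 {rye}.

reed, lime, iris, ash, plum, hop, kale, cedar, aster, poppy, fig, pear, bay, rye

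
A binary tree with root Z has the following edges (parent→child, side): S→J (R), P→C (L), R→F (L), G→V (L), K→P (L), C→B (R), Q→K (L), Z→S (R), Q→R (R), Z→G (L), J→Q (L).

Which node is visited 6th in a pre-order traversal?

Pre-order visits the node, then its left subtree, then its right subtree.
Visit Z.
At Z: go left to G.
  Visit G.
  At G: go left to V.
    V is a leaf — visit V.
  At G: no right child.
At Z: go right to S.
  Visit S.
  At S: no left child.
  At S: go right to J.
    Visit J.
    At J: go left to Q.
      Visit Q.
      At Q: go left to K.
        Visit K.
        At K: go left to P.
          Visit P.
          At P: go left to C.
            Visit C.
            At C: no left child.
            At C: go right to B.
              B is a leaf — visit B.
          At P: no right child.
        At K: no right child.
      At Q: go right to R.
        Visit R.
        At R: go left to F.
          F is a leaf — visit F.
        At R: no right child.
    At J: no right child.
Full pre-order sequence: Z, G, V, S, J, Q, K, P, C, B, R, F.

Q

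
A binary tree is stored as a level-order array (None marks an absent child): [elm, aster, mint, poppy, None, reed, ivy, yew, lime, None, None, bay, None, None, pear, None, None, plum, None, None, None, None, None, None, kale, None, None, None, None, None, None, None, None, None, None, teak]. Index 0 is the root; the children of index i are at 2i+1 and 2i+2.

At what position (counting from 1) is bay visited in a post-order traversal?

Post-order visits the left subtree, then the right subtree, then the node.
At elm: go left to aster.
  At aster: go left to poppy.
    At poppy: go left to yew.
      yew is a leaf — visit yew.
    At poppy: go right to lime.
      At lime: go left to plum.
        At plum: go left to teak.
          teak is a leaf — visit teak.
        At plum: no right child.
        Visit plum.
      At lime: no right child.
      Visit lime.
    Visit poppy.
  At aster: no right child.
  Visit aster.
At elm: go right to mint.
  At mint: go left to reed.
    At reed: go left to bay.
      At bay: no left child.
      At bay: go right to kale.
        kale is a leaf — visit kale.
      Visit bay.
    At reed: no right child.
    Visit reed.
  At mint: go right to ivy.
    At ivy: no left child.
    At ivy: go right to pear.
      pear is a leaf — visit pear.
    Visit ivy.
  Visit mint.
Visit elm.
Full post-order sequence: yew, teak, plum, lime, poppy, aster, kale, bay, reed, pear, ivy, mint, elm.

8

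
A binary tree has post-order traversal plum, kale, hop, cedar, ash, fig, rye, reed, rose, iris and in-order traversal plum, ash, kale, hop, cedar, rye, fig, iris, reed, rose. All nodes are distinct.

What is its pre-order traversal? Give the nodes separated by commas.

The last element of post-order is the root; it splits in-order into left and right subtrees.
Root iris: left subtree has 7 nodes {plum, ash, kale, hop, cedar, rye, fig}, right has 2 {reed, rose}.
  Root rye: left subtree has 5 nodes {plum, ash, kale, hop, cedar}, right has 1 {fig}.
    Root ash: left subtree has 1 node {plum}, right has 3 {kale, hop, cedar}.
      Root cedar: left subtree has 2 nodes {kale, hop}, right has 0 { }.
        Root hop: left subtree has 1 node {kale}, right has 0 { }.
  Root rose: left subtree has 1 node {reed}, right has 0 { }.

iris, rye, ash, plum, cedar, hop, kale, fig, rose, reed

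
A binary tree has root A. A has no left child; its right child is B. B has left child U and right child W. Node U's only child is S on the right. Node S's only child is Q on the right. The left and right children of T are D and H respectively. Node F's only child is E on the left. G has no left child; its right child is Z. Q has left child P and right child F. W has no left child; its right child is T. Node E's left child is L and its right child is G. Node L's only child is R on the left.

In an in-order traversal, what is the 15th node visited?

T

In-order visits the left subtree, then the node, then the right subtree.
At A: no left child.
Visit A.
At A: go right to B.
  At B: go left to U.
    At U: no left child.
    Visit U.
    At U: go right to S.
      At S: no left child.
      Visit S.
      At S: go right to Q.
        At Q: go left to P.
          P is a leaf — visit P.
        Visit Q.
        At Q: go right to F.
          At F: go left to E.
            At E: go left to L.
              At L: go left to R.
                R is a leaf — visit R.
              Visit L.
              At L: no right child.
            Visit E.
            At E: go right to G.
              At G: no left child.
              Visit G.
              At G: go right to Z.
                Z is a leaf — visit Z.
          Visit F.
          At F: no right child.
  Visit B.
  At B: go right to W.
    At W: no left child.
    Visit W.
    At W: go right to T.
      At T: go left to D.
        D is a leaf — visit D.
      Visit T.
      At T: go right to H.
        H is a leaf — visit H.
Full in-order sequence: A, U, S, P, Q, R, L, E, G, Z, F, B, W, D, T, H.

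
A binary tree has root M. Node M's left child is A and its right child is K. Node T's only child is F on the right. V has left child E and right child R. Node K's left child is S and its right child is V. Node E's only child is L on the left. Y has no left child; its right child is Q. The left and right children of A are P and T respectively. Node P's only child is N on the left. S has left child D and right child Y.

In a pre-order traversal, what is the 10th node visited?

Y

Pre-order visits the node, then its left subtree, then its right subtree.
Visit M.
At M: go left to A.
  Visit A.
  At A: go left to P.
    Visit P.
    At P: go left to N.
      N is a leaf — visit N.
    At P: no right child.
  At A: go right to T.
    Visit T.
    At T: no left child.
    At T: go right to F.
      F is a leaf — visit F.
At M: go right to K.
  Visit K.
  At K: go left to S.
    Visit S.
    At S: go left to D.
      D is a leaf — visit D.
    At S: go right to Y.
      Visit Y.
      At Y: no left child.
      At Y: go right to Q.
        Q is a leaf — visit Q.
  At K: go right to V.
    Visit V.
    At V: go left to E.
      Visit E.
      At E: go left to L.
        L is a leaf — visit L.
      At E: no right child.
    At V: go right to R.
      R is a leaf — visit R.
Full pre-order sequence: M, A, P, N, T, F, K, S, D, Y, Q, V, E, L, R.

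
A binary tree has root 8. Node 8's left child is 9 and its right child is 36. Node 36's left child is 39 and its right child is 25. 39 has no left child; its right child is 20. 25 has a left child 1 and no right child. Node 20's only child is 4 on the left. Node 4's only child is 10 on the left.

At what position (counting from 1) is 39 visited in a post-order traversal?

5

Post-order visits the left subtree, then the right subtree, then the node.
At 8: go left to 9.
  9 is a leaf — visit 9.
At 8: go right to 36.
  At 36: go left to 39.
    At 39: no left child.
    At 39: go right to 20.
      At 20: go left to 4.
        At 4: go left to 10.
          10 is a leaf — visit 10.
        At 4: no right child.
        Visit 4.
      At 20: no right child.
      Visit 20.
    Visit 39.
  At 36: go right to 25.
    At 25: go left to 1.
      1 is a leaf — visit 1.
    At 25: no right child.
    Visit 25.
  Visit 36.
Visit 8.
Full post-order sequence: 9, 10, 4, 20, 39, 1, 25, 36, 8.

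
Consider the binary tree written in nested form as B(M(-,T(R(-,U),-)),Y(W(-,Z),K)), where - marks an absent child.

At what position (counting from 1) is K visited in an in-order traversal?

9

In-order visits the left subtree, then the node, then the right subtree.
At B: go left to M.
  At M: no left child.
  Visit M.
  At M: go right to T.
    At T: go left to R.
      At R: no left child.
      Visit R.
      At R: go right to U.
        U is a leaf — visit U.
    Visit T.
    At T: no right child.
Visit B.
At B: go right to Y.
  At Y: go left to W.
    At W: no left child.
    Visit W.
    At W: go right to Z.
      Z is a leaf — visit Z.
  Visit Y.
  At Y: go right to K.
    K is a leaf — visit K.
Full in-order sequence: M, R, U, T, B, W, Z, Y, K.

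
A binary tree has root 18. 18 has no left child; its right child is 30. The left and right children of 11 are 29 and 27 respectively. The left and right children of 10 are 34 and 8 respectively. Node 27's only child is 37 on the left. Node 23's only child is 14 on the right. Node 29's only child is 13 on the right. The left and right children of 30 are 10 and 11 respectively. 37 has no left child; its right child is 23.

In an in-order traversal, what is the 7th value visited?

In-order visits the left subtree, then the node, then the right subtree.
At 18: no left child.
Visit 18.
At 18: go right to 30.
  At 30: go left to 10.
    At 10: go left to 34.
      34 is a leaf — visit 34.
    Visit 10.
    At 10: go right to 8.
      8 is a leaf — visit 8.
  Visit 30.
  At 30: go right to 11.
    At 11: go left to 29.
      At 29: no left child.
      Visit 29.
      At 29: go right to 13.
        13 is a leaf — visit 13.
    Visit 11.
    At 11: go right to 27.
      At 27: go left to 37.
        At 37: no left child.
        Visit 37.
        At 37: go right to 23.
          At 23: no left child.
          Visit 23.
          At 23: go right to 14.
            14 is a leaf — visit 14.
      Visit 27.
      At 27: no right child.
Full in-order sequence: 18, 34, 10, 8, 30, 29, 13, 11, 37, 23, 14, 27.

13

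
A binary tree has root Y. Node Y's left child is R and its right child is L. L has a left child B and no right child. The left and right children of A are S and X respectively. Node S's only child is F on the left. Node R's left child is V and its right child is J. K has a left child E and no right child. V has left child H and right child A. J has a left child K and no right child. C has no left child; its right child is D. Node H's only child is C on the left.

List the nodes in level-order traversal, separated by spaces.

Y R L V J B H A K C S X E D F

Level-order visits nodes level by level from the root, left to right within each level.
Level 0: Y
Level 1: R, L
Level 2: V, J, B
Level 3: H, A, K
Level 4: C, S, X, E
Level 5: D, F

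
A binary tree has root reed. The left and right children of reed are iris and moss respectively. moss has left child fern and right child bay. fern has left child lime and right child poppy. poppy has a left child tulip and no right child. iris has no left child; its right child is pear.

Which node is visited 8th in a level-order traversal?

poppy

Level-order visits nodes level by level from the root, left to right within each level.
Level 0: reed
Level 1: iris, moss
Level 2: pear, fern, bay
Level 3: lime, poppy
Level 4: tulip
Full level-order sequence: reed, iris, moss, pear, fern, bay, lime, poppy, tulip.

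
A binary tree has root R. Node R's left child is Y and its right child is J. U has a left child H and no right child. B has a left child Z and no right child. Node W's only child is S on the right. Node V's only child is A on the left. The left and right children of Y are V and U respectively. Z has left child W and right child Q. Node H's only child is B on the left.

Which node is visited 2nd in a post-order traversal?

V

Post-order visits the left subtree, then the right subtree, then the node.
At R: go left to Y.
  At Y: go left to V.
    At V: go left to A.
      A is a leaf — visit A.
    At V: no right child.
    Visit V.
  At Y: go right to U.
    At U: go left to H.
      At H: go left to B.
        At B: go left to Z.
          At Z: go left to W.
            At W: no left child.
            At W: go right to S.
              S is a leaf — visit S.
            Visit W.
          At Z: go right to Q.
            Q is a leaf — visit Q.
          Visit Z.
        At B: no right child.
        Visit B.
      At H: no right child.
      Visit H.
    At U: no right child.
    Visit U.
  Visit Y.
At R: go right to J.
  J is a leaf — visit J.
Visit R.
Full post-order sequence: A, V, S, W, Q, Z, B, H, U, Y, J, R.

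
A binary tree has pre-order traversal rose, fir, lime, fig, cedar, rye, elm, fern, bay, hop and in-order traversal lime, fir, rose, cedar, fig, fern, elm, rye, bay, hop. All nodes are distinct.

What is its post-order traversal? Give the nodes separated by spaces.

lime fir cedar fern elm hop bay rye fig rose

The first element of pre-order is the root; it splits in-order into left and right subtrees.
Root rose: left subtree has 2 nodes {lime, fir}, right has 7 {cedar, fig, fern, elm, rye, bay, hop}.
  Root fir: left subtree has 1 node {lime}, right has 0 { }.
  Root fig: left subtree has 1 node {cedar}, right has 5 {fern, elm, rye, bay, hop}.
    Root rye: left subtree has 2 nodes {fern, elm}, right has 2 {bay, hop}.
      Root elm: left subtree has 1 node {fern}, right has 0 { }.
      Root bay: left subtree has 0 nodes { }, right has 1 {hop}.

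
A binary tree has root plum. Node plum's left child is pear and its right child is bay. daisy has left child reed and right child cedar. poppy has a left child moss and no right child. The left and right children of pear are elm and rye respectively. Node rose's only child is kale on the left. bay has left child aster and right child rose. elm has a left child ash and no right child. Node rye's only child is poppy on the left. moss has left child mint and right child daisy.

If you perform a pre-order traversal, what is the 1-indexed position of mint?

Pre-order visits the node, then its left subtree, then its right subtree.
Visit plum.
At plum: go left to pear.
  Visit pear.
  At pear: go left to elm.
    Visit elm.
    At elm: go left to ash.
      ash is a leaf — visit ash.
    At elm: no right child.
  At pear: go right to rye.
    Visit rye.
    At rye: go left to poppy.
      Visit poppy.
      At poppy: go left to moss.
        Visit moss.
        At moss: go left to mint.
          mint is a leaf — visit mint.
        At moss: go right to daisy.
          Visit daisy.
          At daisy: go left to reed.
            reed is a leaf — visit reed.
          At daisy: go right to cedar.
            cedar is a leaf — visit cedar.
      At poppy: no right child.
    At rye: no right child.
At plum: go right to bay.
  Visit bay.
  At bay: go left to aster.
    aster is a leaf — visit aster.
  At bay: go right to rose.
    Visit rose.
    At rose: go left to kale.
      kale is a leaf — visit kale.
    At rose: no right child.
Full pre-order sequence: plum, pear, elm, ash, rye, poppy, moss, mint, daisy, reed, cedar, bay, aster, rose, kale.

8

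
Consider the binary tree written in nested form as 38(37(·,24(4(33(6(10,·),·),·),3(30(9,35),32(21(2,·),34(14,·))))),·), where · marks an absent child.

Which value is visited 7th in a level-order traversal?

Level-order visits nodes level by level from the root, left to right within each level.
Level 0: 38
Level 1: 37
Level 2: 24
Level 3: 4, 3
Level 4: 33, 30, 32
Level 5: 6, 9, 35, 21, 34
Level 6: 10, 2, 14
Full level-order sequence: 38, 37, 24, 4, 3, 33, 30, 32, 6, 9, 35, 21, 34, 10, 2, 14.

30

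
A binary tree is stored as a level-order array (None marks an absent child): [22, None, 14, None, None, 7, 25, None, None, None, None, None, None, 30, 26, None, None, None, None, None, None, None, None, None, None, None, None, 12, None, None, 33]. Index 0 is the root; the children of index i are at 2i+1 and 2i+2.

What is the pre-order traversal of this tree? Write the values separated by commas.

Pre-order visits the node, then its left subtree, then its right subtree.
Visit 22.
At 22: no left child.
At 22: go right to 14.
  Visit 14.
  At 14: go left to 7.
    7 is a leaf — visit 7.
  At 14: go right to 25.
    Visit 25.
    At 25: go left to 30.
      Visit 30.
      At 30: go left to 12.
        12 is a leaf — visit 12.
      At 30: no right child.
    At 25: go right to 26.
      Visit 26.
      At 26: no left child.
      At 26: go right to 33.
        33 is a leaf — visit 33.

22, 14, 7, 25, 30, 12, 26, 33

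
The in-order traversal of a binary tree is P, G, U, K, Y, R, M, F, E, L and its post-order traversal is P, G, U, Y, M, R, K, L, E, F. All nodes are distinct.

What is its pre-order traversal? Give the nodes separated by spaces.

F K U G P R Y M E L

The last element of post-order is the root; it splits in-order into left and right subtrees.
Root F: left subtree has 7 nodes {P, G, U, K, Y, R, M}, right has 2 {E, L}.
  Root K: left subtree has 3 nodes {P, G, U}, right has 3 {Y, R, M}.
    Root U: left subtree has 2 nodes {P, G}, right has 0 { }.
      Root G: left subtree has 1 node {P}, right has 0 { }.
    Root R: left subtree has 1 node {Y}, right has 1 {M}.
  Root E: left subtree has 0 nodes { }, right has 1 {L}.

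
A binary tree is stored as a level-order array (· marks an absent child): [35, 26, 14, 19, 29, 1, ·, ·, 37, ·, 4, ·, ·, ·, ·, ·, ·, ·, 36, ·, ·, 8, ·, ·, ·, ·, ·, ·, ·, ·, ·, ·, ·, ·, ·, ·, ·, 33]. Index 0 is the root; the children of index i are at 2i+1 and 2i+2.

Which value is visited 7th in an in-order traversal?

In-order visits the left subtree, then the node, then the right subtree.
At 35: go left to 26.
  At 26: go left to 19.
    At 19: no left child.
    Visit 19.
    At 19: go right to 37.
      At 37: no left child.
      Visit 37.
      At 37: go right to 36.
        At 36: go left to 33.
          33 is a leaf — visit 33.
        Visit 36.
        At 36: no right child.
  Visit 26.
  At 26: go right to 29.
    At 29: no left child.
    Visit 29.
    At 29: go right to 4.
      At 4: go left to 8.
        8 is a leaf — visit 8.
      Visit 4.
      At 4: no right child.
Visit 35.
At 35: go right to 14.
  At 14: go left to 1.
    1 is a leaf — visit 1.
  Visit 14.
  At 14: no right child.
Full in-order sequence: 19, 37, 33, 36, 26, 29, 8, 4, 35, 1, 14.

8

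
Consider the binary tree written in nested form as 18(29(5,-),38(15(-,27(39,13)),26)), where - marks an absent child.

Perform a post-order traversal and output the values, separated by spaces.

Post-order visits the left subtree, then the right subtree, then the node.
At 18: go left to 29.
  At 29: go left to 5.
    5 is a leaf — visit 5.
  At 29: no right child.
  Visit 29.
At 18: go right to 38.
  At 38: go left to 15.
    At 15: no left child.
    At 15: go right to 27.
      At 27: go left to 39.
        39 is a leaf — visit 39.
      At 27: go right to 13.
        13 is a leaf — visit 13.
      Visit 27.
    Visit 15.
  At 38: go right to 26.
    26 is a leaf — visit 26.
  Visit 38.
Visit 18.

5 29 39 13 27 15 26 38 18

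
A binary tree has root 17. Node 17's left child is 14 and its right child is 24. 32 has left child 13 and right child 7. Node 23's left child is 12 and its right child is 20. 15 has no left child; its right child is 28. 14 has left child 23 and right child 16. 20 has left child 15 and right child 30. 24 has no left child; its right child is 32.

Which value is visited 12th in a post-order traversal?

Post-order visits the left subtree, then the right subtree, then the node.
At 17: go left to 14.
  At 14: go left to 23.
    At 23: go left to 12.
      12 is a leaf — visit 12.
    At 23: go right to 20.
      At 20: go left to 15.
        At 15: no left child.
        At 15: go right to 28.
          28 is a leaf — visit 28.
        Visit 15.
      At 20: go right to 30.
        30 is a leaf — visit 30.
      Visit 20.
    Visit 23.
  At 14: go right to 16.
    16 is a leaf — visit 16.
  Visit 14.
At 17: go right to 24.
  At 24: no left child.
  At 24: go right to 32.
    At 32: go left to 13.
      13 is a leaf — visit 13.
    At 32: go right to 7.
      7 is a leaf — visit 7.
    Visit 32.
  Visit 24.
Visit 17.
Full post-order sequence: 12, 28, 15, 30, 20, 23, 16, 14, 13, 7, 32, 24, 17.

24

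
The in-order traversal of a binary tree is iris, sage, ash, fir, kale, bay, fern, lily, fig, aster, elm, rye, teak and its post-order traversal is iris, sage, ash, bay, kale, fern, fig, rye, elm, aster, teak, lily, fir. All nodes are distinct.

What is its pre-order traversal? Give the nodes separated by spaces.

The last element of post-order is the root; it splits in-order into left and right subtrees.
Root fir: left subtree has 3 nodes {iris, sage, ash}, right has 9 {kale, bay, fern, lily, fig, aster, elm, rye, teak}.
  Root ash: left subtree has 2 nodes {iris, sage}, right has 0 { }.
    Root sage: left subtree has 1 node {iris}, right has 0 { }.
  Root lily: left subtree has 3 nodes {kale, bay, fern}, right has 5 {fig, aster, elm, rye, teak}.
    Root fern: left subtree has 2 nodes {kale, bay}, right has 0 { }.
      Root kale: left subtree has 0 nodes { }, right has 1 {bay}.
    Root teak: left subtree has 4 nodes {fig, aster, elm, rye}, right has 0 { }.
      Root aster: left subtree has 1 node {fig}, right has 2 {elm, rye}.
        Root elm: left subtree has 0 nodes { }, right has 1 {rye}.

fir ash sage iris lily fern kale bay teak aster fig elm rye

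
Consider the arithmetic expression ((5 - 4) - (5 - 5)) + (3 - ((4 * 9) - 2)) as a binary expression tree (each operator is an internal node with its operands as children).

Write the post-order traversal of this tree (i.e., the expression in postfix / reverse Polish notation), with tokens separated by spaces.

5 4 - 5 5 - - 3 4 9 * 2 - - +

Post-order on an expression tree gives postfix notation: for each operator, emit left operand, right operand, then the operator.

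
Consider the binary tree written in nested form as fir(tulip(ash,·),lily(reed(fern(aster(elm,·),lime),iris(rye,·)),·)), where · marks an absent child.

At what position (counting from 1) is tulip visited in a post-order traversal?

Post-order visits the left subtree, then the right subtree, then the node.
At fir: go left to tulip.
  At tulip: go left to ash.
    ash is a leaf — visit ash.
  At tulip: no right child.
  Visit tulip.
At fir: go right to lily.
  At lily: go left to reed.
    At reed: go left to fern.
      At fern: go left to aster.
        At aster: go left to elm.
          elm is a leaf — visit elm.
        At aster: no right child.
        Visit aster.
      At fern: go right to lime.
        lime is a leaf — visit lime.
      Visit fern.
    At reed: go right to iris.
      At iris: go left to rye.
        rye is a leaf — visit rye.
      At iris: no right child.
      Visit iris.
    Visit reed.
  At lily: no right child.
  Visit lily.
Visit fir.
Full post-order sequence: ash, tulip, elm, aster, lime, fern, rye, iris, reed, lily, fir.

2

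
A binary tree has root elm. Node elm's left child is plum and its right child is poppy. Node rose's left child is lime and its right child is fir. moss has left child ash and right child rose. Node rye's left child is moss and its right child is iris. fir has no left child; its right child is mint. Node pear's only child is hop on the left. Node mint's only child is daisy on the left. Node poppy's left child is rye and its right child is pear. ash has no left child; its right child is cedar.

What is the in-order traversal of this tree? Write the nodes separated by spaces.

plum elm ash cedar moss lime rose fir daisy mint rye iris poppy hop pear

In-order visits the left subtree, then the node, then the right subtree.
At elm: go left to plum.
  plum is a leaf — visit plum.
Visit elm.
At elm: go right to poppy.
  At poppy: go left to rye.
    At rye: go left to moss.
      At moss: go left to ash.
        At ash: no left child.
        Visit ash.
        At ash: go right to cedar.
          cedar is a leaf — visit cedar.
      Visit moss.
      At moss: go right to rose.
        At rose: go left to lime.
          lime is a leaf — visit lime.
        Visit rose.
        At rose: go right to fir.
          At fir: no left child.
          Visit fir.
          At fir: go right to mint.
            At mint: go left to daisy.
              daisy is a leaf — visit daisy.
            Visit mint.
            At mint: no right child.
    Visit rye.
    At rye: go right to iris.
      iris is a leaf — visit iris.
  Visit poppy.
  At poppy: go right to pear.
    At pear: go left to hop.
      hop is a leaf — visit hop.
    Visit pear.
    At pear: no right child.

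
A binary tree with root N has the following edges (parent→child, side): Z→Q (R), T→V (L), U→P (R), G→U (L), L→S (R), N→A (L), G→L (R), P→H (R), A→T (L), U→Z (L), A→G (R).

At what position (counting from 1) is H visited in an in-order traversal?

In-order visits the left subtree, then the node, then the right subtree.
At N: go left to A.
  At A: go left to T.
    At T: go left to V.
      V is a leaf — visit V.
    Visit T.
    At T: no right child.
  Visit A.
  At A: go right to G.
    At G: go left to U.
      At U: go left to Z.
        At Z: no left child.
        Visit Z.
        At Z: go right to Q.
          Q is a leaf — visit Q.
      Visit U.
      At U: go right to P.
        At P: no left child.
        Visit P.
        At P: go right to H.
          H is a leaf — visit H.
    Visit G.
    At G: go right to L.
      At L: no left child.
      Visit L.
      At L: go right to S.
        S is a leaf — visit S.
Visit N.
At N: no right child.
Full in-order sequence: V, T, A, Z, Q, U, P, H, G, L, S, N.

8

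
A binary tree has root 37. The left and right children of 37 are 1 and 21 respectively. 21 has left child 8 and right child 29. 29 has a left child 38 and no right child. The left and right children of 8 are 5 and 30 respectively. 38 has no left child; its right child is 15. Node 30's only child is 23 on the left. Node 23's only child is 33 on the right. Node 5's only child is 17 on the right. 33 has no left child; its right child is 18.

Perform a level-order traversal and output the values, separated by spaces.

37 1 21 8 29 5 30 38 17 23 15 33 18

Level-order visits nodes level by level from the root, left to right within each level.
Level 0: 37
Level 1: 1, 21
Level 2: 8, 29
Level 3: 5, 30, 38
Level 4: 17, 23, 15
Level 5: 33
Level 6: 18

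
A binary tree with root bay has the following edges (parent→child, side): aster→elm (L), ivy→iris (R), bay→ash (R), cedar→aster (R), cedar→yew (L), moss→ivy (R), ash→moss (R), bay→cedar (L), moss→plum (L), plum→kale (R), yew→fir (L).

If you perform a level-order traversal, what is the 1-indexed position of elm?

8

Level-order visits nodes level by level from the root, left to right within each level.
Level 0: bay
Level 1: cedar, ash
Level 2: yew, aster, moss
Level 3: fir, elm, plum, ivy
Level 4: kale, iris
Full level-order sequence: bay, cedar, ash, yew, aster, moss, fir, elm, plum, ivy, kale, iris.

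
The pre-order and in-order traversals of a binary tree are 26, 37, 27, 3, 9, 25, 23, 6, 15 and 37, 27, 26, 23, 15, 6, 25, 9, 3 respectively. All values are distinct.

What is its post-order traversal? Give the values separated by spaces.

27 37 15 6 23 25 9 3 26

The first element of pre-order is the root; it splits in-order into left and right subtrees.
Root 26: left subtree has 2 nodes {37, 27}, right has 6 {23, 15, 6, 25, 9, 3}.
  Root 37: left subtree has 0 nodes { }, right has 1 {27}.
  Root 3: left subtree has 5 nodes {23, 15, 6, 25, 9}, right has 0 { }.
    Root 9: left subtree has 4 nodes {23, 15, 6, 25}, right has 0 { }.
      Root 25: left subtree has 3 nodes {23, 15, 6}, right has 0 { }.
        Root 23: left subtree has 0 nodes { }, right has 2 {15, 6}.
          Root 6: left subtree has 1 node {15}, right has 0 { }.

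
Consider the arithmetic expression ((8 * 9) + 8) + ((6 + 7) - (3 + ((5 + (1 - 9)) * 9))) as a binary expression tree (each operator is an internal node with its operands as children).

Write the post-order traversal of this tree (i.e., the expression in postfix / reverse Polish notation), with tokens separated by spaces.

8 9 * 8 + 6 7 + 3 5 1 9 - + 9 * + - +

Post-order on an expression tree gives postfix notation: for each operator, emit left operand, right operand, then the operator.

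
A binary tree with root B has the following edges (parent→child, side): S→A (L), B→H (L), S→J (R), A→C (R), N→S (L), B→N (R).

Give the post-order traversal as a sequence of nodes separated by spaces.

Post-order visits the left subtree, then the right subtree, then the node.
At B: go left to H.
  H is a leaf — visit H.
At B: go right to N.
  At N: go left to S.
    At S: go left to A.
      At A: no left child.
      At A: go right to C.
        C is a leaf — visit C.
      Visit A.
    At S: go right to J.
      J is a leaf — visit J.
    Visit S.
  At N: no right child.
  Visit N.
Visit B.

H C A J S N B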